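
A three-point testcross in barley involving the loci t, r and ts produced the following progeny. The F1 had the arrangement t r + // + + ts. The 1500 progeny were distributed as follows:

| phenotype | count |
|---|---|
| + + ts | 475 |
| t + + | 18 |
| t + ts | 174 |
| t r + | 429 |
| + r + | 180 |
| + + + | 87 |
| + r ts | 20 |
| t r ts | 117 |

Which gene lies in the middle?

r

The two rarest classes, t + + and + r ts, are the double crossovers. Comparing them with the parentals, only the r allele has switched, so r is the middle locus and the order is t – r – ts.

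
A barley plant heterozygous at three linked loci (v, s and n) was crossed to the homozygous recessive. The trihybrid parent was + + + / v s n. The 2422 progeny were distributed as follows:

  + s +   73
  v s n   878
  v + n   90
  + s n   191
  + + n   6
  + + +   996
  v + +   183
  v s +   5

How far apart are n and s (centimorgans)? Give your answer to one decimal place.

7.2 centimorgans

The two rarest classes, + + n and v s +, are the double crossovers. Comparing them with the parentals, only the n allele has switched, so n is the middle locus and the order is v – n – s.
Crossovers in the n–s interval produce the single-crossover classes + s + and v + n (73 + 90 = 163) plus the double crossovers (11).
RF(n–s) = (163 + 11) / 2422 = 174/2422 = 0.0718 → 7.2 centimorgans.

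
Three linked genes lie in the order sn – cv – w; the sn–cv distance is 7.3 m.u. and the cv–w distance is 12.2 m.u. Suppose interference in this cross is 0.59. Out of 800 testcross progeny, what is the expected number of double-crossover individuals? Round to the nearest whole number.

Map distances give recombination frequencies of 0.073 and 0.122 for the two intervals.
With interference 0.59 (so coincidence = 0.41), expected double-crossover frequency = 0.073 × 0.122 × 0.41 = 0.00365.
Expected number = 0.00365 × 800 = 2.92 ≈ 3.

3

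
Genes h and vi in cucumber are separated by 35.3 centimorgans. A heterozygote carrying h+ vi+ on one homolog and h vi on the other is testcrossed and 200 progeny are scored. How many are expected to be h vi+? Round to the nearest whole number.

35

A map distance of 35.3 centimorgans corresponds to a recombination frequency of 0.353.
The F1 is h+ vi+ / h vi, so h vi+ is a recombinant gamete class with expected frequency r/2 = 0.353/2 = 0.1765.
Expected number = 0.1765 × 200 = 35.30 ≈ 35.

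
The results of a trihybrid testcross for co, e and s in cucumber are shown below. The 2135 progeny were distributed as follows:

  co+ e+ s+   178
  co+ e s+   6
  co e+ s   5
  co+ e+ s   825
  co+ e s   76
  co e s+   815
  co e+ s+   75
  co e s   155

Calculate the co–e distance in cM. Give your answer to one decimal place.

7.6 cM

The two most frequent reciprocal classes, co e s+ and co+ e+ s, are the parental types, so the F1 was co e s+ / co+ e+ s.
The two rarest classes, co+ e s+ and co e+ s, are the double crossovers. Comparing them with the parentals, only the co allele has switched, so co is the middle locus and the order is s – co – e.
Crossovers in the co–e interval produce the single-crossover classes co e+ s+ and co+ e s (75 + 76 = 151) plus the double crossovers (11).
RF(co–e) = (151 + 11) / 2135 = 162/2135 = 0.0759 → 7.6 cM.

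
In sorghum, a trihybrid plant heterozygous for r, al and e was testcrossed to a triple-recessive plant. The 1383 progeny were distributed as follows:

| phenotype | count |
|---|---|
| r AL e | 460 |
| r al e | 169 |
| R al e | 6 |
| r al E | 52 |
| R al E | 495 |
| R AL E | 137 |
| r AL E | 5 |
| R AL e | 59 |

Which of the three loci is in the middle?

e

The two most frequent reciprocal classes, r AL e and R al E, are the parental types, so the F1 was r AL e / R al E.
The two rarest classes, r AL E and R al e, are the double crossovers. Comparing them with the parentals, only the e allele has switched, so e is the middle locus and the order is r – e – al.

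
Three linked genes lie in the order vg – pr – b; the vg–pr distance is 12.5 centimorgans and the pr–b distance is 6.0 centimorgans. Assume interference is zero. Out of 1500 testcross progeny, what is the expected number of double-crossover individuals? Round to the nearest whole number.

Map distances give recombination frequencies of 0.125 and 0.060 for the two intervals.
With no interference, expected double-crossover frequency = 0.125 × 0.060 = 0.00750.
Expected number = 0.00750 × 1500 = 11.25 ≈ 11.

11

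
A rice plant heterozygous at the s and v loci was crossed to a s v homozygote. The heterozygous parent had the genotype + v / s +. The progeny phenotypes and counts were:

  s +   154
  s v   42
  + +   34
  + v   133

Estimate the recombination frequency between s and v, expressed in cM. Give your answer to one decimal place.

The recombinant classes are + + and s v: 34 + 42 = 76.
Recombination frequency = 76/363 = 0.2094 ≈ 20.9%, i.e. 20.9 cM.

20.9 cM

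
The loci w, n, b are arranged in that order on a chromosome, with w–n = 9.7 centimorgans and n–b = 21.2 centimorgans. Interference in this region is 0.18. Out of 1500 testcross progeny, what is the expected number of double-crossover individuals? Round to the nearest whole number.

25

Map distances give recombination frequencies of 0.097 and 0.212 for the two intervals.
With interference 0.18 (so coincidence = 0.82), expected double-crossover frequency = 0.097 × 0.212 × 0.82 = 0.01686.
Expected number = 0.01686 × 1500 = 25.29 ≈ 25.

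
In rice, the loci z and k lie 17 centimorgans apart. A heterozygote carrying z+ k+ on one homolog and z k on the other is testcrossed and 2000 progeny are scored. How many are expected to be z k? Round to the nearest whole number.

830

A map distance of 17 centimorgans corresponds to a recombination frequency of 0.170.
The F1 is z+ k+ / z k, so z k is a parental gamete class with expected frequency (1 − r)/2 = 0.830/2 = 0.4150.
Expected number = 0.4150 × 2000 = 830.00 ≈ 830.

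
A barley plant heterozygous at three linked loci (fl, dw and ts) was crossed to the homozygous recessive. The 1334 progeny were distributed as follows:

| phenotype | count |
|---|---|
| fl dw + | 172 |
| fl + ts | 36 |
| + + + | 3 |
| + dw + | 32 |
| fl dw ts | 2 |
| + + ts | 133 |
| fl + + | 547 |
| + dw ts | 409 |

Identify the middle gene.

fl

The two most frequent reciprocal classes, fl + + and + dw ts, are the parental types, so the F1 was fl + + / + dw ts.
The two rarest classes, + + + and fl dw ts, are the double crossovers. Comparing them with the parentals, only the fl allele has switched, so fl is the middle locus and the order is ts – fl – dw.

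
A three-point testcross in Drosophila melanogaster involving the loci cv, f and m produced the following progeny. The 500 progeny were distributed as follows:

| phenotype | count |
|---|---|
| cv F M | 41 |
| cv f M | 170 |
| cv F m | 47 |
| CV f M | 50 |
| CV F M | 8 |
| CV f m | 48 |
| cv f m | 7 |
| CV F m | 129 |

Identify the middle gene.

m

The two most frequent reciprocal classes, CV F m and cv f M, are the parental types, so the F1 was CV F m / cv f M.
The two rarest classes, CV F M and cv f m, are the double crossovers. Comparing them with the parentals, only the m allele has switched, so m is the middle locus and the order is f – m – cv.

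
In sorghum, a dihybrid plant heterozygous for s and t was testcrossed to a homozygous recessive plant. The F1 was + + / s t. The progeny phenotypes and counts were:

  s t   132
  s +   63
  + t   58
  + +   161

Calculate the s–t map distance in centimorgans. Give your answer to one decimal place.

29.2 centimorgans

The recombinant classes are + t and s +: 58 + 63 = 121.
Recombination frequency = 121/414 = 0.2923 ≈ 29.2%, i.e. 29.2 centimorgans.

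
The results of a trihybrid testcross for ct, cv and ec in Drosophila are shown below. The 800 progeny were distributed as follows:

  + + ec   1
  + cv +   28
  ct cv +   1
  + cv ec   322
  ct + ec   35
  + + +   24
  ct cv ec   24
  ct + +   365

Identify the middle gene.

The two most frequent reciprocal classes, + cv ec and ct + +, are the parental types, so the F1 was + cv ec / ct + +.
The two rarest classes, + + ec and ct cv +, are the double crossovers. Comparing them with the parentals, only the cv allele has switched, so cv is the middle locus and the order is ct – cv – ec.

cv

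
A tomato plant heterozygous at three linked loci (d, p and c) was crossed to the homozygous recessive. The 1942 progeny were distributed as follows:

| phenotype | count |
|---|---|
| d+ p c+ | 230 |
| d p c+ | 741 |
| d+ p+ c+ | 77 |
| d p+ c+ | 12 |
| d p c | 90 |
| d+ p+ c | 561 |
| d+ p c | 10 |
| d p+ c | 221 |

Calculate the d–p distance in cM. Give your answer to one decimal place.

24.4 cM

The two most frequent reciprocal classes, d+ p+ c and d p c+, are the parental types, so the F1 was d+ p+ c / d p c+.
The two rarest classes, d+ p c and d p+ c+, are the double crossovers. Comparing them with the parentals, only the p allele has switched, so p is the middle locus and the order is d – p – c.
Crossovers in the d–p interval produce the single-crossover classes d p+ c and d+ p c+ (221 + 230 = 451) plus the double crossovers (22).
RF(d–p) = (451 + 22) / 1942 = 473/1942 = 0.2436 → 24.4 cM.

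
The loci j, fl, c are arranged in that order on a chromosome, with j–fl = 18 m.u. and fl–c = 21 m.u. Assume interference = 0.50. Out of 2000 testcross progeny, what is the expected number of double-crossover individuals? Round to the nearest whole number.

38

Map distances give recombination frequencies of 0.180 and 0.210 for the two intervals.
With interference 0.50 (so coincidence = 0.50), expected double-crossover frequency = 0.180 × 0.210 × 0.50 = 0.01890.
Expected number = 0.01890 × 2000 = 37.80 ≈ 38.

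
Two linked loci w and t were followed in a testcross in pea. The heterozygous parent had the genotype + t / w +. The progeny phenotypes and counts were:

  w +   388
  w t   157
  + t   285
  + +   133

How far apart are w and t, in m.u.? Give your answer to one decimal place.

30.1 m.u.

The recombinant classes are + + and w t: 133 + 157 = 290.
Recombination frequency = 290/963 = 0.3011 ≈ 30.1%, i.e. 30.1 m.u.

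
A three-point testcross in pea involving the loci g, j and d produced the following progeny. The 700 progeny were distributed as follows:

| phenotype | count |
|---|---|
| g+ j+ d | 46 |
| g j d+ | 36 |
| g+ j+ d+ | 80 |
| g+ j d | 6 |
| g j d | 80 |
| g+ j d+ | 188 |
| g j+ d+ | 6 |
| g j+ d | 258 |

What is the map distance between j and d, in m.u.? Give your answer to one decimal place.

The two most frequent reciprocal classes, g j+ d and g+ j d+, are the parental types, so the F1 was g j+ d / g+ j d+.
The two rarest classes, g j+ d+ and g+ j d, are the double crossovers. Comparing them with the parentals, only the d allele has switched, so d is the middle locus and the order is g – d – j.
Crossovers in the d–j interval produce the single-crossover classes g j d and g+ j+ d+ (80 + 80 = 160) plus the double crossovers (12).
RF(d–j) = (160 + 12) / 700 = 172/700 = 0.2457 → 24.6 m.u.

24.6 m.u.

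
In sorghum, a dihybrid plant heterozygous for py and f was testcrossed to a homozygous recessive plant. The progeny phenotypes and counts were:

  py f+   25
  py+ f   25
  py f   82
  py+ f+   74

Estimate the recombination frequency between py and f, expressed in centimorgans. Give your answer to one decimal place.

The two most frequent classes, py+ f+ (74) and py f (82), are the parental types, so the F1 was py+ f+ / py f.
The recombinant classes are py+ f and py f+: 25 + 25 = 50.
Recombination frequency = 50/206 = 0.2427 ≈ 24.3%, i.e. 24.3 centimorgans.

24.3 centimorgans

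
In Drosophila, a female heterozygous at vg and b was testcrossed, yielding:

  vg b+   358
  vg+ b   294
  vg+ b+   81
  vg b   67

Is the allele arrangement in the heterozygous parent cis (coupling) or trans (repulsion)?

The two most frequent classes are vg+ b (294) and vg b+ (358); these are the parental (non-recombinant) types.
So the F1 carried vg+ b on one chromosome and vg b+ on the other — the recessive alleles are on opposite chromosomes (trans / repulsion).

trans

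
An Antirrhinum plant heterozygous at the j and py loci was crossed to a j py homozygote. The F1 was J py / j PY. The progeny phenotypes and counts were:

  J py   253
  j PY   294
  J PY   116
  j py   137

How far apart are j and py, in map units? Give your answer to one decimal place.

The recombinant classes are J PY and j py: 116 + 137 = 253.
Recombination frequency = 253/800 = 0.3162 ≈ 31.6%, i.e. 31.6 map units.

31.6 map units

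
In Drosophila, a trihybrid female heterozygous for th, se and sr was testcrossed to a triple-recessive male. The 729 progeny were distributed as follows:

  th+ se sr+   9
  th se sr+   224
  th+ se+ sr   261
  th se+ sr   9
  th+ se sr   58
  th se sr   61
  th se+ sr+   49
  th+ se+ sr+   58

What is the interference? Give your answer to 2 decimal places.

0.23

The two most frequent reciprocal classes, th se sr+ and th+ se+ sr, are the parental types, so the F1 was th se sr+ / th+ se+ sr.
The two rarest classes, th+ se sr+ and th se+ sr, are the double crossovers. Comparing them with the parentals, only the th allele has switched, so th is the middle locus and the order is se – th – sr.
se–th: (107 + 18)/729 = 0.1715; th–sr: (119 + 18)/729 = 0.1879.
Expected DCO frequency = 0.1715 × 0.1879 ≈ 0.03222; observed = 18/729 ≈ 0.02469.
Coefficient of coincidence = 0.02469/0.03222 ≈ 0.77; interference = 1 − 0.77 = 0.23.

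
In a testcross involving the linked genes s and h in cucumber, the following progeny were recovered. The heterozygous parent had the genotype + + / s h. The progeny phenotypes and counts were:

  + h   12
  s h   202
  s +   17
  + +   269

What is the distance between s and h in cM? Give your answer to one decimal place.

5.8 cM

The recombinant classes are + h and s +: 12 + 17 = 29.
Recombination frequency = 29/500 = 0.0580 ≈ 5.8%, i.e. 5.8 cM.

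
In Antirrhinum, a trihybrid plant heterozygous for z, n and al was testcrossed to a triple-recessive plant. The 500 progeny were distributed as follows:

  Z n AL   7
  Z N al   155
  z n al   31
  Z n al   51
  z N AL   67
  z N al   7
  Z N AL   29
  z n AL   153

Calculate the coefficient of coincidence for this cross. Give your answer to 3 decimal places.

0.717

The two most frequent reciprocal classes, z n AL and Z N al, are the parental types, so the F1 was z n AL / Z N al.
The two rarest classes, Z n AL and z N al, are the double crossovers. Comparing them with the parentals, only the z allele has switched, so z is the middle locus and the order is al – z – n.
al–z: (60 + 14)/500 = 0.1480; z–n: (118 + 14)/500 = 0.2640.
Expected DCO frequency = 0.1480 × 0.2640 ≈ 0.03907; observed = 14/500 ≈ 0.02800.
Coefficient of coincidence = 0.02800/0.03907 ≈ 0.717.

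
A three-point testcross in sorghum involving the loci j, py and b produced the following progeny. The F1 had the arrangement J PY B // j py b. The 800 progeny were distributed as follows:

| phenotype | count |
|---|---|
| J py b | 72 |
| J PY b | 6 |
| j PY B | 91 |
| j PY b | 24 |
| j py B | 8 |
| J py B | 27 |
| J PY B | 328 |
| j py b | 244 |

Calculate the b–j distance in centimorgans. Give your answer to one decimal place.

The two rarest classes, J PY b and j py B, are the double crossovers. Comparing them with the parentals, only the b allele has switched, so b is the middle locus and the order is py – b – j.
Crossovers in the b–j interval produce the single-crossover classes j PY B and J py b (91 + 72 = 163) plus the double crossovers (14).
RF(b–j) = (163 + 14) / 800 = 177/800 = 0.2213 → 22.1 centimorgans.

22.1 centimorgans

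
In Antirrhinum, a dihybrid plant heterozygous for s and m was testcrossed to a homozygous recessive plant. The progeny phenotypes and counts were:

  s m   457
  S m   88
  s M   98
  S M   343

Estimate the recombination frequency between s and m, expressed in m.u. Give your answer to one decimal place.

18.9 m.u.

The two most frequent classes, S M (343) and s m (457), are the parental types, so the F1 was S M / s m.
The recombinant classes are S m and s M: 88 + 98 = 186.
Recombination frequency = 186/986 = 0.1886 ≈ 18.9%, i.e. 18.9 m.u.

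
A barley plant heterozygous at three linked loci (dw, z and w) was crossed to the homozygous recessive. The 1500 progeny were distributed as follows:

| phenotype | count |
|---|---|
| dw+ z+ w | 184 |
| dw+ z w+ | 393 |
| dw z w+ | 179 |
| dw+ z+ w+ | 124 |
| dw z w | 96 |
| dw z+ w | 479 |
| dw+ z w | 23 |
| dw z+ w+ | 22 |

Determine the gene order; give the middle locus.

w

The two most frequent reciprocal classes, dw+ z w+ and dw z+ w, are the parental types, so the F1 was dw+ z w+ / dw z+ w.
The two rarest classes, dw+ z w and dw z+ w+, are the double crossovers. Comparing them with the parentals, only the w allele has switched, so w is the middle locus and the order is dw – w – z.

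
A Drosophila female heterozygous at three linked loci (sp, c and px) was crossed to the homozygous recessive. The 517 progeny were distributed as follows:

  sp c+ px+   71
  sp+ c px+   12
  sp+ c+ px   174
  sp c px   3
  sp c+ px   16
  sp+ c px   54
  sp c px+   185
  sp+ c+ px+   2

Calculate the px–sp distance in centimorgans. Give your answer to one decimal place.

6.4 centimorgans

The two most frequent reciprocal classes, sp+ c+ px and sp c px+, are the parental types, so the F1 was sp+ c+ px / sp c px+.
The two rarest classes, sp+ c+ px+ and sp c px, are the double crossovers. Comparing them with the parentals, only the px allele has switched, so px is the middle locus and the order is sp – px – c.
Crossovers in the sp–px interval produce the single-crossover classes sp c+ px and sp+ c px+ (16 + 12 = 28) plus the double crossovers (5).
RF(sp–px) = (28 + 5) / 517 = 33/517 = 0.0638 → 6.4 centimorgans.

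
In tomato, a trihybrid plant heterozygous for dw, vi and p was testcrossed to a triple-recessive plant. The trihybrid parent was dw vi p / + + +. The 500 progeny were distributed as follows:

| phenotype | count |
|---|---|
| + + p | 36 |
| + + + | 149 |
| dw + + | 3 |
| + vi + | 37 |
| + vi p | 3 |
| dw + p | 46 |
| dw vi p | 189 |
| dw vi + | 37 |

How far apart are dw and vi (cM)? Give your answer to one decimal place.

The two rarest classes, + vi p and dw + +, are the double crossovers. Comparing them with the parentals, only the dw allele has switched, so dw is the middle locus and the order is p – dw – vi.
Crossovers in the dw–vi interval produce the single-crossover classes dw + p and + vi + (46 + 37 = 83) plus the double crossovers (6).
RF(dw–vi) = (83 + 6) / 500 = 89/500 = 0.1780 → 17.8 cM.

17.8 cM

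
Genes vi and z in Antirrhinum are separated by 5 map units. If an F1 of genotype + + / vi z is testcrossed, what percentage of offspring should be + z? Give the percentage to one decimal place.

A map distance of 5 map units corresponds to a recombination frequency of 0.050.
The F1 is + + / vi z, so + z is a recombinant gamete class with expected frequency r/2 = 0.050/2 = 0.0250.
That is 0.0250 = 2.5% of the progeny.

2.5%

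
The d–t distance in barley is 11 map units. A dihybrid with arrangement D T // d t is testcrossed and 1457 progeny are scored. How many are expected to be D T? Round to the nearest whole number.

648

A map distance of 11 map units corresponds to a recombination frequency of 0.110.
The F1 is D T / d t, so D T is a parental gamete class with expected frequency (1 − r)/2 = 0.890/2 = 0.4450.
Expected number = 0.4450 × 1457 = 648.37 ≈ 648.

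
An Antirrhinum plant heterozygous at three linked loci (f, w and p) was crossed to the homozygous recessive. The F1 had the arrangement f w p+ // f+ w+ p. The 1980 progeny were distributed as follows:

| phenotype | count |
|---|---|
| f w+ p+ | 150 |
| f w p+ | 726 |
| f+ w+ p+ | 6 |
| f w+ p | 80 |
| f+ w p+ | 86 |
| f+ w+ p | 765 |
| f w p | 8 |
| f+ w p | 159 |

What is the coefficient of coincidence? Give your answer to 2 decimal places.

0.48

The two rarest classes, f w p and f+ w+ p+, are the double crossovers. Comparing them with the parentals, only the p allele has switched, so p is the middle locus and the order is w – p – f.
w–p: (309 + 14)/1980 = 0.1631; p–f: (166 + 14)/1980 = 0.0909.
Expected DCO frequency = 0.1631 × 0.0909 ≈ 0.01483; observed = 14/1980 ≈ 0.00707.
Coefficient of coincidence = 0.00707/0.01483 ≈ 0.48.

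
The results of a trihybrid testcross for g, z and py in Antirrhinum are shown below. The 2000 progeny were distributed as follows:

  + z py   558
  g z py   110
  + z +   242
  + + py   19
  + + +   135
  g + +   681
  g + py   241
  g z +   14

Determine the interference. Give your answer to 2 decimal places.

0.54

The two most frequent reciprocal classes, + z py and g + +, are the parental types, so the F1 was + z py / g + +.
The two rarest classes, + + py and g z +, are the double crossovers. Comparing them with the parentals, only the z allele has switched, so z is the middle locus and the order is py – z – g.
py–z: (483 + 33)/2000 = 0.2580; z–g: (245 + 33)/2000 = 0.1390.
Expected DCO frequency = 0.2580 × 0.1390 ≈ 0.03586; observed = 33/2000 ≈ 0.01650.
Coefficient of coincidence = 0.01650/0.03586 ≈ 0.46; interference = 1 − 0.46 = 0.54.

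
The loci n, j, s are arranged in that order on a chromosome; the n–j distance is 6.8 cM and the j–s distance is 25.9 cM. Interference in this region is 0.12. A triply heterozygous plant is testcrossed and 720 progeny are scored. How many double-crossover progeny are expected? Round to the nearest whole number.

Map distances give recombination frequencies of 0.068 and 0.259 for the two intervals.
With interference 0.12 (so coincidence = 0.88), expected double-crossover frequency = 0.068 × 0.259 × 0.88 = 0.01550.
Expected number = 0.01550 × 720 = 11.16 ≈ 11.

11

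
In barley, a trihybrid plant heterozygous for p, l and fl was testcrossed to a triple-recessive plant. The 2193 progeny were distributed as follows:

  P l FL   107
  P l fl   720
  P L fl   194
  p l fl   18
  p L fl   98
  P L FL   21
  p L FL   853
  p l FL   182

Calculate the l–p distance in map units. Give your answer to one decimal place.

18.9 map units

The two most frequent reciprocal classes, p L FL and P l fl, are the parental types, so the F1 was p L FL / P l fl.
The two rarest classes, P L FL and p l fl, are the double crossovers. Comparing them with the parentals, only the p allele has switched, so p is the middle locus and the order is l – p – fl.
Crossovers in the l–p interval produce the single-crossover classes p l FL and P L fl (182 + 194 = 376) plus the double crossovers (39).
RF(l–p) = (376 + 39) / 2193 = 415/2193 = 0.1892 → 18.9 map units.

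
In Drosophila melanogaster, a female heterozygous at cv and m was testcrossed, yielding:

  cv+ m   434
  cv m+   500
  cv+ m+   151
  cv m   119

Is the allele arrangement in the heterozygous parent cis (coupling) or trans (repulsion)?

The two most frequent classes are cv+ m (434) and cv m+ (500); these are the parental (non-recombinant) types.
So the F1 carried cv+ m on one chromosome and cv m+ on the other — the recessive alleles are on opposite chromosomes (trans / repulsion).

trans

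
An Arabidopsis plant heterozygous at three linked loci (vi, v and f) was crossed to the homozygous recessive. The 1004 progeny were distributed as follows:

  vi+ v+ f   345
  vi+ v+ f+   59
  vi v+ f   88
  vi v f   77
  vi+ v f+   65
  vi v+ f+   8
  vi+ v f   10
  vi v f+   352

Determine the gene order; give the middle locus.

v

The two most frequent reciprocal classes, vi v f+ and vi+ v+ f, are the parental types, so the F1 was vi v f+ / vi+ v+ f.
The two rarest classes, vi v+ f+ and vi+ v f, are the double crossovers. Comparing them with the parentals, only the v allele has switched, so v is the middle locus and the order is f – v – vi.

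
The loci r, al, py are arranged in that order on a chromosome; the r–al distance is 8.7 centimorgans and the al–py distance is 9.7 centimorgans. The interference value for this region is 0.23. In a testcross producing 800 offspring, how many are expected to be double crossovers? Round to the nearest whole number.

Map distances give recombination frequencies of 0.087 and 0.097 for the two intervals.
With interference 0.23 (so coincidence = 0.77), expected double-crossover frequency = 0.087 × 0.097 × 0.77 = 0.00650.
Expected number = 0.00650 × 800 = 5.20 ≈ 5.

5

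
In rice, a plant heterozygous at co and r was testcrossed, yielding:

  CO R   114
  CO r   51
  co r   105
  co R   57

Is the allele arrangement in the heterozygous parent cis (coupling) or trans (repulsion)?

cis

The two most frequent classes are CO R (114) and co r (105); these are the parental (non-recombinant) types.
So the F1 carried CO R on one chromosome and co r on the other — the recessive alleles are on the same chromosome (cis / coupling).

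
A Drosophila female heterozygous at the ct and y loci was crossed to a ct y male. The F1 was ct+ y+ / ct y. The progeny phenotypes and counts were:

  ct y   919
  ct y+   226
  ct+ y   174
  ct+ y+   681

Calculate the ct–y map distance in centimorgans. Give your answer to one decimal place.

20.0 centimorgans

The recombinant classes are ct+ y and ct y+: 174 + 226 = 400.
Recombination frequency = 400/2000 = 0.2000 ≈ 20.0%, i.e. 20.0 centimorgans.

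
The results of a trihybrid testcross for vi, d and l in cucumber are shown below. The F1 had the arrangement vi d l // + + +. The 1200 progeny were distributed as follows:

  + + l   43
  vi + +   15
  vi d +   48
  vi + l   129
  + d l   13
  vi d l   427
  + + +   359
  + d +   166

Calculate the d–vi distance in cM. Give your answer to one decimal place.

The two rarest classes, + d l and vi + +, are the double crossovers. Comparing them with the parentals, only the vi allele has switched, so vi is the middle locus and the order is l – vi – d.
Crossovers in the vi–d interval produce the single-crossover classes vi + l and + d + (129 + 166 = 295) plus the double crossovers (28).
RF(vi–d) = (295 + 28) / 1200 = 323/1200 = 0.2692 → 26.9 cM.

26.9 cM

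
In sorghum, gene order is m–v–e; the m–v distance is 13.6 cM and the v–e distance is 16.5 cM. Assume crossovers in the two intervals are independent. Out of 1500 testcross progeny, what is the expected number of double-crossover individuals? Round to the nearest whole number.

Map distances give recombination frequencies of 0.136 and 0.165 for the two intervals.
With no interference, expected double-crossover frequency = 0.136 × 0.165 = 0.02244.
Expected number = 0.02244 × 1500 = 33.66 ≈ 34.

34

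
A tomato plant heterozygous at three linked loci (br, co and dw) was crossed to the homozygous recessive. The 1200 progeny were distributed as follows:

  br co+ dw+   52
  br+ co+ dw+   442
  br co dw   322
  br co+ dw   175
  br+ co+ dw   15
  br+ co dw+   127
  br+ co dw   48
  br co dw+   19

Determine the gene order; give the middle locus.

dw

The two most frequent reciprocal classes, br+ co+ dw+ and br co dw, are the parental types, so the F1 was br+ co+ dw+ / br co dw.
The two rarest classes, br+ co+ dw and br co dw+, are the double crossovers. Comparing them with the parentals, only the dw allele has switched, so dw is the middle locus and the order is br – dw – co.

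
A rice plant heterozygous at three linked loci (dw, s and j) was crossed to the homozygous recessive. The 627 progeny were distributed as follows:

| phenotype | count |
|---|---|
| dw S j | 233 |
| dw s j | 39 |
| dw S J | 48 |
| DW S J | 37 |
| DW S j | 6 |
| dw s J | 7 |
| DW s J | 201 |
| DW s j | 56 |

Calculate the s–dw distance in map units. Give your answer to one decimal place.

The two most frequent reciprocal classes, DW s J and dw S j, are the parental types, so the F1 was DW s J / dw S j.
The two rarest classes, dw s J and DW S j, are the double crossovers. Comparing them with the parentals, only the dw allele has switched, so dw is the middle locus and the order is j – dw – s.
Crossovers in the dw–s interval produce the single-crossover classes DW S J and dw s j (37 + 39 = 76) plus the double crossovers (13).
RF(dw–s) = (76 + 13) / 627 = 89/627 = 0.1419 → 14.2 map units.

14.2 map units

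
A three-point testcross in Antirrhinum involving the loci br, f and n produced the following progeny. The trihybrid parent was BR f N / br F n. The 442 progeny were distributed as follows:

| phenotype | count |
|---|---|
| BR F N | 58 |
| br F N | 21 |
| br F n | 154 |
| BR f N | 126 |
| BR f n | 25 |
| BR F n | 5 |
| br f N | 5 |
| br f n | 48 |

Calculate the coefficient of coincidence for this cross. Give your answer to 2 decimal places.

0.68

The two rarest classes, br f N and BR F n, are the double crossovers. Comparing them with the parentals, only the br allele has switched, so br is the middle locus and the order is f – br – n.
f–br: (106 + 10)/442 = 0.2624; br–n: (46 + 10)/442 = 0.1267.
Expected DCO frequency = 0.2624 × 0.1267 ≈ 0.03325; observed = 10/442 ≈ 0.02262.
Coefficient of coincidence = 0.02262/0.03325 ≈ 0.68.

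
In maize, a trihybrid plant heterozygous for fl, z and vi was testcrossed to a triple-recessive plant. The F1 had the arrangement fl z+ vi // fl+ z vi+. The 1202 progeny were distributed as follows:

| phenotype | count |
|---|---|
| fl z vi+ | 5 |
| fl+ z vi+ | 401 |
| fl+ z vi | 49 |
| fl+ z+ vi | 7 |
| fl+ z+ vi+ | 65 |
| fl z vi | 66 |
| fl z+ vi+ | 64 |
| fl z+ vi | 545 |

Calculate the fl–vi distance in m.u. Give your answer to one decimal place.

10.4 m.u.

The two rarest classes, fl+ z+ vi and fl z vi+, are the double crossovers. Comparing them with the parentals, only the fl allele has switched, so fl is the middle locus and the order is vi – fl – z.
Crossovers in the vi–fl interval produce the single-crossover classes fl z+ vi+ and fl+ z vi (64 + 49 = 113) plus the double crossovers (12).
RF(vi–fl) = (113 + 12) / 1202 = 125/1202 = 0.1040 → 10.4 m.u.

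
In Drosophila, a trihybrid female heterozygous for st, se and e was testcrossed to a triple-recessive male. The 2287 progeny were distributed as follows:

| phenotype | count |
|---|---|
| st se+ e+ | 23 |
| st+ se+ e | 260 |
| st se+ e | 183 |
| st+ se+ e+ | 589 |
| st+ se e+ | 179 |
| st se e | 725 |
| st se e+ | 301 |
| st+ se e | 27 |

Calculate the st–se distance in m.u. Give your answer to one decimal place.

18.0 m.u.

The two most frequent reciprocal classes, st+ se+ e+ and st se e, are the parental types, so the F1 was st+ se+ e+ / st se e.
The two rarest classes, st se+ e+ and st+ se e, are the double crossovers. Comparing them with the parentals, only the st allele has switched, so st is the middle locus and the order is e – st – se.
Crossovers in the st–se interval produce the single-crossover classes st+ se e+ and st se+ e (179 + 183 = 362) plus the double crossovers (50).
RF(st–se) = (362 + 50) / 2287 = 412/2287 = 0.1801 → 18.0 m.u.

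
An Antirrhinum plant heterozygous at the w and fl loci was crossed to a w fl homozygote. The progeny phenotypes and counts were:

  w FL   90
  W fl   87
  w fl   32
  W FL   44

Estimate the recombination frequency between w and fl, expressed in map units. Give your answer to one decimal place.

The two most frequent classes, W fl (87) and w FL (90), are the parental types, so the F1 was W fl / w FL.
The recombinant classes are W FL and w fl: 44 + 32 = 76.
Recombination frequency = 76/253 = 0.3004 ≈ 30.0%, i.e. 30.0 map units.

30.0 map units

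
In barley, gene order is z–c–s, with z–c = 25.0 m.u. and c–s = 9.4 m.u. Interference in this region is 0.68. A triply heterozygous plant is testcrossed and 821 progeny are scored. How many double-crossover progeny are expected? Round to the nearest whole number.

Map distances give recombination frequencies of 0.250 and 0.094 for the two intervals.
With interference 0.68 (so coincidence = 0.32), expected double-crossover frequency = 0.250 × 0.094 × 0.32 = 0.00752.
Expected number = 0.00752 × 821 = 6.17 ≈ 6.

6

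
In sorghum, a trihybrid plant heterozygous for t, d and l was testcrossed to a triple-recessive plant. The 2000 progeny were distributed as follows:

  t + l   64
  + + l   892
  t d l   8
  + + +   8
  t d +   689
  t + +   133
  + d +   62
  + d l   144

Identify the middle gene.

The two most frequent reciprocal classes, t d + and + + l, are the parental types, so the F1 was t d + / + + l.
The two rarest classes, t d l and + + +, are the double crossovers. Comparing them with the parentals, only the l allele has switched, so l is the middle locus and the order is t – l – d.

l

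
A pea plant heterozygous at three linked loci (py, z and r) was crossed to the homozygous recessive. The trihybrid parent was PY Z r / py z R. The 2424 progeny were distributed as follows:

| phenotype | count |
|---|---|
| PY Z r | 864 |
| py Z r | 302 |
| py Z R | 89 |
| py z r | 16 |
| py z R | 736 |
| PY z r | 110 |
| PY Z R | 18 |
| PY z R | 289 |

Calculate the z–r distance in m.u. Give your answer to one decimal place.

The two rarest classes, PY Z R and py z r, are the double crossovers. Comparing them with the parentals, only the r allele has switched, so r is the middle locus and the order is py – r – z.
Crossovers in the r–z interval produce the single-crossover classes PY z r and py Z R (110 + 89 = 199) plus the double crossovers (34).
RF(r–z) = (199 + 34) / 2424 = 233/2424 = 0.0961 → 9.6 m.u.

9.6 m.u.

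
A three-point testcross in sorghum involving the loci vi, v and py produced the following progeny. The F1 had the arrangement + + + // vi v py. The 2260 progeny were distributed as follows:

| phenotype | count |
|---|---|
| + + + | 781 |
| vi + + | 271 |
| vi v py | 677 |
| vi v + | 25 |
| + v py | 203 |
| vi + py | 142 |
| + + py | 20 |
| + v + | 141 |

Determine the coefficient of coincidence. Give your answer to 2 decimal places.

The two rarest classes, + + py and vi v +, are the double crossovers. Comparing them with the parentals, only the py allele has switched, so py is the middle locus and the order is vi – py – v.
vi–py: (474 + 45)/2260 = 0.2296; py–v: (283 + 45)/2260 = 0.1451.
Expected DCO frequency = 0.2296 × 0.1451 ≈ 0.03331; observed = 45/2260 ≈ 0.01991.
Coefficient of coincidence = 0.01991/0.03331 ≈ 0.60.

0.60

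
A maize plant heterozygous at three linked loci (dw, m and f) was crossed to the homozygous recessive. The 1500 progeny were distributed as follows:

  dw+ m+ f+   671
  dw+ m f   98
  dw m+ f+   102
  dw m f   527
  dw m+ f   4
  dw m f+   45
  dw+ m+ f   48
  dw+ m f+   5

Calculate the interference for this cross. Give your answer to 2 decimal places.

0.37

The two most frequent reciprocal classes, dw+ m+ f+ and dw m f, are the parental types, so the F1 was dw+ m+ f+ / dw m f.
The two rarest classes, dw+ m f+ and dw m+ f, are the double crossovers. Comparing them with the parentals, only the m allele has switched, so m is the middle locus and the order is dw – m – f.
dw–m: (200 + 9)/1500 = 0.1393; m–f: (93 + 9)/1500 = 0.0680.
Expected DCO frequency = 0.1393 × 0.0680 ≈ 0.00947; observed = 9/1500 ≈ 0.00600.
Coefficient of coincidence = 0.00600/0.00947 ≈ 0.63; interference = 1 − 0.63 = 0.37.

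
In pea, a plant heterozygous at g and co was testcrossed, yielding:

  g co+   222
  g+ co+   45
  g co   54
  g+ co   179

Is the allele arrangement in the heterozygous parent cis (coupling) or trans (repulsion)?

The two most frequent classes are g+ co (179) and g co+ (222); these are the parental (non-recombinant) types.
So the F1 carried g+ co on one chromosome and g co+ on the other — the recessive alleles are on opposite chromosomes (trans / repulsion).

trans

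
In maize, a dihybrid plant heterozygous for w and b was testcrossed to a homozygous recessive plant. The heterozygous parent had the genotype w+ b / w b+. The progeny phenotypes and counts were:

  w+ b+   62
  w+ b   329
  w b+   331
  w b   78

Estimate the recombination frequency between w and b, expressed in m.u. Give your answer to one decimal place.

17.5 m.u.

The recombinant classes are w+ b+ and w b: 62 + 78 = 140.
Recombination frequency = 140/800 = 0.1750 ≈ 17.5%, i.e. 17.5 m.u.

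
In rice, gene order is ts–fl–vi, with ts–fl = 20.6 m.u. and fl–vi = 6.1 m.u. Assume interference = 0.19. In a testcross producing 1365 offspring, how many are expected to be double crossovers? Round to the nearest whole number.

14

Map distances give recombination frequencies of 0.206 and 0.061 for the two intervals.
With interference 0.19 (so coincidence = 0.81), expected double-crossover frequency = 0.206 × 0.061 × 0.81 = 0.01018.
Expected number = 0.01018 × 1365 = 13.89 ≈ 14.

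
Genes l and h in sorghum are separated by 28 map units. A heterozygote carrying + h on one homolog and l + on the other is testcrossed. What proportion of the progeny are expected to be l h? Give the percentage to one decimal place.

A map distance of 28 map units corresponds to a recombination frequency of 0.280.
The F1 is + h / l +, so l h is a recombinant gamete class with expected frequency r/2 = 0.280/2 = 0.1400.
That is 0.1400 = 14.0% of the progeny.

14.0%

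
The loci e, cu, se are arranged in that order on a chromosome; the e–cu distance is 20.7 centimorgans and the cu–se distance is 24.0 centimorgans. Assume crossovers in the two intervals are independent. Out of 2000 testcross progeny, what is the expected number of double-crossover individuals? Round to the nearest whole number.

Map distances give recombination frequencies of 0.207 and 0.240 for the two intervals.
With no interference, expected double-crossover frequency = 0.207 × 0.240 = 0.04968.
Expected number = 0.04968 × 2000 = 99.36 ≈ 99.

99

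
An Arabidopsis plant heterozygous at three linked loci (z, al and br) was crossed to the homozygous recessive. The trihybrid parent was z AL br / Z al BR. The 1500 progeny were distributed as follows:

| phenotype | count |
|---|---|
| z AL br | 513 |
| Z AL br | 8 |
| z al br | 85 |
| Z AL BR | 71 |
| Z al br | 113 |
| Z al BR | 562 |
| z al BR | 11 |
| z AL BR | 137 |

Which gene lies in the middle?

z

The two rarest classes, Z AL br and z al BR, are the double crossovers. Comparing them with the parentals, only the z allele has switched, so z is the middle locus and the order is br – z – al.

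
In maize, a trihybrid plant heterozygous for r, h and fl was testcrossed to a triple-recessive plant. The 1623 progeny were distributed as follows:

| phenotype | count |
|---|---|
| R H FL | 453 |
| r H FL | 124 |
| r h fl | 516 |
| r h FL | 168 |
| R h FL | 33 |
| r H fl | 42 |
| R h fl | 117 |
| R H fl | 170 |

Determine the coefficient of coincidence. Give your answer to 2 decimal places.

0.93

The two most frequent reciprocal classes, r h fl and R H FL, are the parental types, so the F1 was r h fl / R H FL.
The two rarest classes, r H fl and R h FL, are the double crossovers. Comparing them with the parentals, only the h allele has switched, so h is the middle locus and the order is r – h – fl.
r–h: (241 + 75)/1623 = 0.1947; h–fl: (338 + 75)/1623 = 0.2545.
Expected DCO frequency = 0.1947 × 0.2545 ≈ 0.04955; observed = 75/1623 ≈ 0.04621.
Coefficient of coincidence = 0.04621/0.04955 ≈ 0.93.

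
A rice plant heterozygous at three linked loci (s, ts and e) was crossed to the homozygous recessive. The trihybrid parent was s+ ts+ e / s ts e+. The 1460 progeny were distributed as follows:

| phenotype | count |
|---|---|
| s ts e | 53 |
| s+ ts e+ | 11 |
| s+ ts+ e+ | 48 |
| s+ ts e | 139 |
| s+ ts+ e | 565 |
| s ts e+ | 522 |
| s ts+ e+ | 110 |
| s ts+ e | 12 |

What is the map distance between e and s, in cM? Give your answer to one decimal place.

The two rarest classes, s ts+ e and s+ ts e+, are the double crossovers. Comparing them with the parentals, only the s allele has switched, so s is the middle locus and the order is ts – s – e.
Crossovers in the s–e interval produce the single-crossover classes s+ ts+ e+ and s ts e (48 + 53 = 101) plus the double crossovers (23).
RF(s–e) = (101 + 23) / 1460 = 124/1460 = 0.0849 → 8.5 cM.

8.5 cM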